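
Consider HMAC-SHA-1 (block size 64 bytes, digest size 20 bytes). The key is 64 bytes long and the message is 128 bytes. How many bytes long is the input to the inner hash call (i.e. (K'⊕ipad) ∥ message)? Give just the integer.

Key is 64 ≤ 64 bytes, zero-padded: |K'| = 64.
Inner input = (K'⊕ipad) ∥ m → 64 + 128 = 192 bytes.

192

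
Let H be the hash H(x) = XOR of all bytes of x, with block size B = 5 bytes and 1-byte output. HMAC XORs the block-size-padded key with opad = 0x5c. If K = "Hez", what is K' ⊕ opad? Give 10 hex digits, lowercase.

1439265c5c

Key "Hez" = 48 65 7a is 3 bytes ≤ B = 5; zero-pad to 5 bytes: K' = 48 65 7a 00 00.
XOR each byte with 0x5c: 48⊕5c=14, 65⊕5c=39, 7a⊕5c=26, 00⊕5c=5c, 00⊕5c=5c.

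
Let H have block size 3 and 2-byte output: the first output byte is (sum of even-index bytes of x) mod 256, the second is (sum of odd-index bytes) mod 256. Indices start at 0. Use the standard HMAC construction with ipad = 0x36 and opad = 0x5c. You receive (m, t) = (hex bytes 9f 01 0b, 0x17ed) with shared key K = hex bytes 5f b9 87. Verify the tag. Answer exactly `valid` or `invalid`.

Key hex bytes 5f b9 87 is exactly B = 3 bytes: K' = 5f b9 87.
K' ⊕ ipad = 69 8f b1; K' ⊕ opad = 03 e5 db.
Inner hash: even-index sum = 283 mod 256 = 27; odd-index sum = 313 mod 256 = 57 → 1b 39.
Outer hash (recomputed tag): even-index sum = 279 mod 256 = 23; odd-index sum = 256 mod 256 = 0 → 17 00.
Recomputed tag = 1700; claimed = 17ed → mismatch.

invalid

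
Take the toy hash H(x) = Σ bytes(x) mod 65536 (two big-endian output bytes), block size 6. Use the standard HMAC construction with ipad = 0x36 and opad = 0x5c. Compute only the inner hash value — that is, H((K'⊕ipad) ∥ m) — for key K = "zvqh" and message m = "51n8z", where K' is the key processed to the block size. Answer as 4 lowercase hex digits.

Key "zvqh" = 7a 76 71 68 is 4 bytes ≤ B = 6; zero-pad to 6 bytes: K' = 7a 76 71 68 00 00.
K' ⊕ ipad = 4c 40 47 5e 36 36.
Inner input = 4c 40 47 5e 36 36 ∥ 35 31 6e 38 7a.
Inner hash: sum = 76+64+71+94+54+54+53+49+110+56+122 = 803 → 03 23.

0323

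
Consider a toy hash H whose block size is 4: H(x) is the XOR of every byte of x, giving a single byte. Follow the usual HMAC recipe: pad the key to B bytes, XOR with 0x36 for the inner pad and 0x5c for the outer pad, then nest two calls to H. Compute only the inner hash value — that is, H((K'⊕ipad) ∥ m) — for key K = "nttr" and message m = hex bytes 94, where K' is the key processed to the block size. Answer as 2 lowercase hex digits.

88

Key "nttr" = 6e 74 74 72 is exactly B = 4 bytes: K' = 6e 74 74 72.
K' ⊕ ipad = 58 42 42 44.
Inner input = 58 42 42 44 ∥ 94.
Inner hash: XOR 58⊕42⊕42⊕44⊕94 = 88.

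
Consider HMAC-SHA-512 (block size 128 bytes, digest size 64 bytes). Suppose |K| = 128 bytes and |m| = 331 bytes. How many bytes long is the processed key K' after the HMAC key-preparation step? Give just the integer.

128

Key is 128 ≤ 128 bytes, zero-padded: |K'| = 128.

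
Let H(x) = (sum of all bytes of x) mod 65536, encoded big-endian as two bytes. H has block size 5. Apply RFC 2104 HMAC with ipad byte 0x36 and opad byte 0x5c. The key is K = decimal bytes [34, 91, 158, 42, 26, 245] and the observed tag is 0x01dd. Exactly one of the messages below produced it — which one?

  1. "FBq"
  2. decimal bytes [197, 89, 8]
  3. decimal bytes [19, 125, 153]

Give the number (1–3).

3

Key decimal bytes [34, 91, 158, 42, 26, 245] = 22 5b 9e 2a 1a f5 is 6 bytes > B = 5, so hash it first: H(key) = 02 54, then zero-pad to 5 bytes: K' = 02 54 00 00 00.
K' ⊕ ipad = 34 62 36 36 36; K' ⊕ opad = 5e 08 5c 5c 5c.
m1: inner = H(34 62 36 36 36 46 42 71) = 02 31; tag = H(5e 08 5c 5c 5c 02 31) = 01ad
m2: inner = H(34 62 36 36 36 c5 59 08) = 02 5e; tag = H(5e 08 5c 5c 5c 02 5e) = 01da
m3: inner = H(34 62 36 36 36 13 7d 99) = 02 61; tag = H(5e 08 5c 5c 5c 02 61) = 01dd ← matches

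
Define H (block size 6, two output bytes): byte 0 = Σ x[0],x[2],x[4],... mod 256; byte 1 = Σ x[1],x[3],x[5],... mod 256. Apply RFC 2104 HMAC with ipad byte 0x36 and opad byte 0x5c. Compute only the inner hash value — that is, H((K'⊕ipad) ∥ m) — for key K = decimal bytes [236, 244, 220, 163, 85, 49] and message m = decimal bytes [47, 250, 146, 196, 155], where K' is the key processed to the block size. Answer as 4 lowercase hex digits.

831c

Key decimal bytes [236, 244, 220, 163, 85, 49] = ec f4 dc a3 55 31 is exactly B = 6 bytes: K' = ec f4 dc a3 55 31.
K' ⊕ ipad = da c2 ea 95 63 07.
Inner input = da c2 ea 95 63 07 ∥ 2f fa 92 c4 9b.
Inner hash: even-index sum = 899 mod 256 = 131; odd-index sum = 796 mod 256 = 28 → 83 1c.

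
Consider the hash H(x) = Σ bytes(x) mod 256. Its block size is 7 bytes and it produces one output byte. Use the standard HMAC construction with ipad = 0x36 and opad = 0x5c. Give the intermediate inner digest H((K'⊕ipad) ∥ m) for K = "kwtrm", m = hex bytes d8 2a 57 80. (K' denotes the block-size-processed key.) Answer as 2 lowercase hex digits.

Key "kwtrm" = 6b 77 74 72 6d is 5 bytes ≤ B = 7; zero-pad to 7 bytes: K' = 6b 77 74 72 6d 00 00.
K' ⊕ ipad = 5d 41 42 44 5b 36 36.
Inner input = 5d 41 42 44 5b 36 36 ∥ d8 2a 57 80.
Inner hash: sum = 93+65+66+68+91+54+54+216+42+87+128 = 964; mod 256 = 196 → c4.

c4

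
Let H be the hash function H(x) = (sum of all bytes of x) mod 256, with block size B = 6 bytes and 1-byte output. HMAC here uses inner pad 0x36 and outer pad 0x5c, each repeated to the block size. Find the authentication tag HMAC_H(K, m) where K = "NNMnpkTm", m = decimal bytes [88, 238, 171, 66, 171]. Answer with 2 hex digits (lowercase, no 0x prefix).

2c

Key "NNMnpkTm" = 4e 4e 4d 6e 70 6b 54 6d is 8 bytes > B = 6, so hash it first: H(key) = f3, then zero-pad to 6 bytes: K' = f3 00 00 00 00 00.
K' ⊕ ipad = c5 36 36 36 36 36.  K' ⊕ opad = af 5c 5c 5c 5c 5c.
Inner input = (K'⊕ipad) ∥ m = c5 36 36 36 36 36 ∥ 58 ee ab 42 ab.
Inner hash: sum = 197+54+54+54+54+54+88+238+171+66+171 = 1201; mod 256 = 177 → b1.
Outer input = (K'⊕opad) ∥ inner = af 5c 5c 5c 5c 5c ∥ b1.
Outer hash (tag): sum = 175+92+92+92+92+92+177 = 812; mod 256 = 44 → 2c.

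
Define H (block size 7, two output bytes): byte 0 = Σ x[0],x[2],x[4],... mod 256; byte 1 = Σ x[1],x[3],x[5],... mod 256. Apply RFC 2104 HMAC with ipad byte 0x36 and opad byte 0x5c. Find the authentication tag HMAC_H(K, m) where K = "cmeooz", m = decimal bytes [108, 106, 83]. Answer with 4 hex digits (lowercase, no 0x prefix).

Key "cmeooz" = 63 6d 65 6f 6f 7a is 6 bytes ≤ B = 7; zero-pad to 7 bytes: K' = 63 6d 65 6f 6f 7a 00.
K' ⊕ ipad = 55 5b 53 59 59 4c 36.  K' ⊕ opad = 3f 31 39 33 33 26 5c.
Inner input = (K'⊕ipad) ∥ m = 55 5b 53 59 59 4c 36 ∥ 6c 6a 53.
Inner hash: even-index sum = 417 mod 256 = 161; odd-index sum = 447 mod 256 = 191 → a1 bf.
Outer input = (K'⊕opad) ∥ inner = 3f 31 39 33 33 26 5c ∥ a1 bf.
Outer hash (tag): even-index sum = 454 mod 256 = 198; odd-index sum = 299 mod 256 = 43 → c6 2b.

c62b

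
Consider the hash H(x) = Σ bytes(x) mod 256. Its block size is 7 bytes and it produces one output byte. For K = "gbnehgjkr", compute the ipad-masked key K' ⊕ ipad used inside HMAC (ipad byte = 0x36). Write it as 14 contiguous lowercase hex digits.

84363636363636

Key "gbnehgjkr" = 67 62 6e 65 68 67 6a 6b 72 is 9 bytes > B = 7, so hash it first: H(key) = b2, then zero-pad to 7 bytes: K' = b2 00 00 00 00 00 00.
XOR each byte with 0x36: b2⊕36=84, 00⊕36=36, 00⊕36=36, 00⊕36=36, 00⊕36=36, 00⊕36=36, 00⊕36=36.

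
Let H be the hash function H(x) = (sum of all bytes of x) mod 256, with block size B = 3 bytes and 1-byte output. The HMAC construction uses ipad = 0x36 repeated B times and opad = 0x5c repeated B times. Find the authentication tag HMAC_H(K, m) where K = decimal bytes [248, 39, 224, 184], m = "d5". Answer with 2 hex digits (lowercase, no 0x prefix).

29

Key decimal bytes [248, 39, 224, 184] = f8 27 e0 b8 is 4 bytes > B = 3, so hash it first: H(key) = b7, then zero-pad to 3 bytes: K' = b7 00 00.
K' ⊕ ipad = 81 36 36.  K' ⊕ opad = eb 5c 5c.
Inner input = (K'⊕ipad) ∥ m = 81 36 36 ∥ 64 35.
Inner hash: sum = 129+54+54+100+53 = 390; mod 256 = 134 → 86.
Outer input = (K'⊕opad) ∥ inner = eb 5c 5c ∥ 86.
Outer hash (tag): sum = 235+92+92+134 = 553; mod 256 = 41 → 29.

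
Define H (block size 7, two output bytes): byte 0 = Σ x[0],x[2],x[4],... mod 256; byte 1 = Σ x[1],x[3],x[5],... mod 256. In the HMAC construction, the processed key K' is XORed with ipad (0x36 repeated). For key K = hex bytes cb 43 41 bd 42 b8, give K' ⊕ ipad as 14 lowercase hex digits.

Key hex bytes cb 43 41 bd 42 b8 is 6 bytes ≤ B = 7; zero-pad to 7 bytes: K' = cb 43 41 bd 42 b8 00.
XOR each byte with 0x36: cb⊕36=fd, 43⊕36=75, 41⊕36=77, bd⊕36=8b, 42⊕36=74, b8⊕36=8e, 00⊕36=36.

fd75778b748e36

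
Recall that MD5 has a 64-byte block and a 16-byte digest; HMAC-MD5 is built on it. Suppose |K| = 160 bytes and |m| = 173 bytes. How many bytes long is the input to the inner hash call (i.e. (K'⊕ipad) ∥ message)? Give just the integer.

Key is 160 > 64 bytes, so it is hashed to 16 bytes then zero-padded to 64: |K'| = 64.
Inner input = (K'⊕ipad) ∥ m → 64 + 173 = 237 bytes.

237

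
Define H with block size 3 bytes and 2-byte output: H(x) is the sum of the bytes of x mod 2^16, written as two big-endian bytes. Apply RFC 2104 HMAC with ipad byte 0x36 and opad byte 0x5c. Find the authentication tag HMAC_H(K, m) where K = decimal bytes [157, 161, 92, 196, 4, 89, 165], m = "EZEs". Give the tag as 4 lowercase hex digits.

0111

Key decimal bytes [157, 161, 92, 196, 4, 89, 165] = 9d a1 5c c4 04 59 a5 is 7 bytes > B = 3, so hash it first: H(key) = 03 60, then zero-pad to 3 bytes: K' = 03 60 00.
K' ⊕ ipad = 35 56 36.  K' ⊕ opad = 5f 3c 5c.
Inner input = (K'⊕ipad) ∥ m = 35 56 36 ∥ 45 5a 45 73.
Inner hash: sum = 53+86+54+69+90+69+115 = 536 → 02 18.
Outer input = (K'⊕opad) ∥ inner = 5f 3c 5c ∥ 02 18.
Outer hash (tag): sum = 95+60+92+2+24 = 273 → 01 11.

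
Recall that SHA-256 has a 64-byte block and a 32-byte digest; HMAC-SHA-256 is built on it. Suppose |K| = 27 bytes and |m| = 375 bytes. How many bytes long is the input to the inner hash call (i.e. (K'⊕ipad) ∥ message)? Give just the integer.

Key is 27 ≤ 64 bytes, zero-padded: |K'| = 64.
Inner input = (K'⊕ipad) ∥ m → 64 + 375 = 439 bytes.

439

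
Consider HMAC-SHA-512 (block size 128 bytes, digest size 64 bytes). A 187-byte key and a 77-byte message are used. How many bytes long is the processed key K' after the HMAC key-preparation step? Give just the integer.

Key is 187 > 128 bytes, so it is hashed to 64 bytes then zero-padded to 128: |K'| = 128.

128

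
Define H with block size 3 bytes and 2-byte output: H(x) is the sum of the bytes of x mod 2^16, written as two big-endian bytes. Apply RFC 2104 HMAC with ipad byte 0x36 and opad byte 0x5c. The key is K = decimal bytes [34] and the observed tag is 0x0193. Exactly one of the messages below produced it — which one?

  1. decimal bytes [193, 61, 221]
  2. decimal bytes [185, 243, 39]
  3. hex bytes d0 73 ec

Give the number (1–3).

Key decimal bytes [34] = 22 is 1 byte ≤ B = 3; zero-pad to 3 bytes: K' = 22 00 00.
K' ⊕ ipad = 14 36 36; K' ⊕ opad = 7e 5c 5c.
m1: inner = H(14 36 36 c1 3d dd) = 02 5b; tag = H(7e 5c 5c 02 5b) = 0193 ← matches
m2: inner = H(14 36 36 b9 f3 27) = 02 53; tag = H(7e 5c 5c 02 53) = 018b
m3: inner = H(14 36 36 d0 73 ec) = 02 af; tag = H(7e 5c 5c 02 af) = 01e7

1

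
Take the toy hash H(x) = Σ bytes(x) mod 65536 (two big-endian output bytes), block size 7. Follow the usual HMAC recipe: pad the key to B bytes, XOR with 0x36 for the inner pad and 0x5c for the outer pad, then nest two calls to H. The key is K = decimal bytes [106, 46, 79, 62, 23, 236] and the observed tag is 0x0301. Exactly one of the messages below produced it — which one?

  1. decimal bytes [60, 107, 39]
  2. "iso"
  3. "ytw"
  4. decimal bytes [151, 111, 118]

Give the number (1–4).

Key decimal bytes [106, 46, 79, 62, 23, 236] = 6a 2e 4f 3e 17 ec is 6 bytes ≤ B = 7; zero-pad to 7 bytes: K' = 6a 2e 4f 3e 17 ec 00.
K' ⊕ ipad = 5c 18 79 08 21 da 36; K' ⊕ opad = 36 72 13 62 4b b0 5c.
m1: inner = H(5c 18 79 08 21 da 36 3c 6b 27) = 02 f4; tag = H(36 72 13 62 4b b0 5c 02 f4) = 036a
m2: inner = H(5c 18 79 08 21 da 36 69 73 6f) = 03 71; tag = H(36 72 13 62 4b b0 5c 03 71) = 02e8
m3: inner = H(5c 18 79 08 21 da 36 79 74 77) = 03 8a; tag = H(36 72 13 62 4b b0 5c 03 8a) = 0301 ← matches
m4: inner = H(5c 18 79 08 21 da 36 97 6f 76) = 03 a2; tag = H(36 72 13 62 4b b0 5c 03 a2) = 0319

3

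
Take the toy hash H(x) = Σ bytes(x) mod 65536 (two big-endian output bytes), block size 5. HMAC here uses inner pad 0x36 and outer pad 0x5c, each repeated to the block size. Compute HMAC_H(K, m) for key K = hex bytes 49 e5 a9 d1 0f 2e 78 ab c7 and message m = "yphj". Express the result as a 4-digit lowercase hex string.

Key hex bytes 49 e5 a9 d1 0f 2e 78 ab c7 is 9 bytes > B = 5, so hash it first: H(key) = 04 cf, then zero-pad to 5 bytes: K' = 04 cf 00 00 00.
K' ⊕ ipad = 32 f9 36 36 36.  K' ⊕ opad = 58 93 5c 5c 5c.
Inner input = (K'⊕ipad) ∥ m = 32 f9 36 36 36 ∥ 79 70 68 6a.
Inner hash: sum = 50+249+54+54+54+121+112+104+106 = 904 → 03 88.
Outer input = (K'⊕opad) ∥ inner = 58 93 5c 5c 5c ∥ 03 88.
Outer hash (tag): sum = 88+147+92+92+92+3+136 = 650 → 02 8a.

028a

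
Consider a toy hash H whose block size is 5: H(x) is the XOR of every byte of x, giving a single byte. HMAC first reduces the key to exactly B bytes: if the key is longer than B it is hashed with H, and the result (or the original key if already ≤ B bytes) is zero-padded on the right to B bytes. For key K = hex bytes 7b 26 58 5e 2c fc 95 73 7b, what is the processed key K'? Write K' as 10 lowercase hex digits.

|K| = 9 > B = 5, so first hash the key.
H(K): XOR 7b⊕26⊕58⊕5e⊕2c⊕fc⊕95⊕73⊕7b = 16.
Zero-pad H(K) = 16 to 5 bytes: K' = 16 00 00 00 00.

1600000000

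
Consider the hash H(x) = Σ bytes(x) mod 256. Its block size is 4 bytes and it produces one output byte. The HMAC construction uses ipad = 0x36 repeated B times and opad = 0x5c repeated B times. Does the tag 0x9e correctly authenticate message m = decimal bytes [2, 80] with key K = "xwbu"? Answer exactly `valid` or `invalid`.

invalid

Key "xwbu" = 78 77 62 75 is exactly B = 4 bytes: K' = 78 77 62 75.
K' ⊕ ipad = 4e 41 54 43; K' ⊕ opad = 24 2b 3e 29.
Inner hash: sum = 78+65+84+67+2+80 = 376; mod 256 = 120 → 78.
Outer hash (recomputed tag): sum = 36+43+62+41+120 = 302; mod 256 = 46 → 2e.
Recomputed tag = 2e; claimed = 9e → mismatch.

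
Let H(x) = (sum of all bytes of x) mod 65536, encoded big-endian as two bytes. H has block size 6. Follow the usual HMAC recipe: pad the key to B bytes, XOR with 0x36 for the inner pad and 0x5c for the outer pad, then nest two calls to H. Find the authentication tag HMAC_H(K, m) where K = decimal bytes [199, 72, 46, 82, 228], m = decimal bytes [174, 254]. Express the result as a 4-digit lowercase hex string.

02e6

Key decimal bytes [199, 72, 46, 82, 228] = c7 48 2e 52 e4 is 5 bytes ≤ B = 6; zero-pad to 6 bytes: K' = c7 48 2e 52 e4 00.
K' ⊕ ipad = f1 7e 18 64 d2 36.  K' ⊕ opad = 9b 14 72 0e b8 5c.
Inner input = (K'⊕ipad) ∥ m = f1 7e 18 64 d2 36 ∥ ae fe.
Inner hash: sum = 241+126+24+100+210+54+174+254 = 1183 → 04 9f.
Outer input = (K'⊕opad) ∥ inner = 9b 14 72 0e b8 5c ∥ 04 9f.
Outer hash (tag): sum = 155+20+114+14+184+92+4+159 = 742 → 02 e6.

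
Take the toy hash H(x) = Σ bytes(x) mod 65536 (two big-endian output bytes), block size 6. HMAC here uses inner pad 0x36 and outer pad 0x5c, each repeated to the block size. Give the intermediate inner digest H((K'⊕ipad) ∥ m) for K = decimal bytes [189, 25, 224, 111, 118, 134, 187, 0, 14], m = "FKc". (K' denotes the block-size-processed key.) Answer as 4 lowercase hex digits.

Key decimal bytes [189, 25, 224, 111, 118, 134, 187, 0, 14] = bd 19 e0 6f 76 86 bb 00 0e is 9 bytes > B = 6, so hash it first: H(key) = 03 ea, then zero-pad to 6 bytes: K' = 03 ea 00 00 00 00.
K' ⊕ ipad = 35 dc 36 36 36 36.
Inner input = 35 dc 36 36 36 36 ∥ 46 4b 63.
Inner hash: sum = 53+220+54+54+54+54+70+75+99 = 733 → 02 dd.

02dd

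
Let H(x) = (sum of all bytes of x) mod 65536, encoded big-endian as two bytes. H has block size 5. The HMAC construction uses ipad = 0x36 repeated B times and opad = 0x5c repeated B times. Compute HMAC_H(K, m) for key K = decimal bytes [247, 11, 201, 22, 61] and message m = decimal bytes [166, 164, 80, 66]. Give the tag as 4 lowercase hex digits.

024a

Key decimal bytes [247, 11, 201, 22, 61] = f7 0b c9 16 3d is exactly B = 5 bytes: K' = f7 0b c9 16 3d.
K' ⊕ ipad = c1 3d ff 20 0b.  K' ⊕ opad = ab 57 95 4a 61.
Inner input = (K'⊕ipad) ∥ m = c1 3d ff 20 0b ∥ a6 a4 50 42.
Inner hash: sum = 193+61+255+32+11+166+164+80+66 = 1028 → 04 04.
Outer input = (K'⊕opad) ∥ inner = ab 57 95 4a 61 ∥ 04 04.
Outer hash (tag): sum = 171+87+149+74+97+4+4 = 586 → 02 4a.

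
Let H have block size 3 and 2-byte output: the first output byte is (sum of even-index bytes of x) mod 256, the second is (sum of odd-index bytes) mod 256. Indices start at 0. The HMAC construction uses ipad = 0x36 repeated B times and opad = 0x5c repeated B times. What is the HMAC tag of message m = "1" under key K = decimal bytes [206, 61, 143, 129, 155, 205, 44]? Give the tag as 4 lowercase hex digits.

c21f

Key decimal bytes [206, 61, 143, 129, 155, 205, 44] = ce 3d 8f 81 9b cd 2c is 7 bytes > B = 3, so hash it first: H(key) = 24 8b, then zero-pad to 3 bytes: K' = 24 8b 00.
K' ⊕ ipad = 12 bd 36.  K' ⊕ opad = 78 d7 5c.
Inner input = (K'⊕ipad) ∥ m = 12 bd 36 ∥ 31.
Inner hash: even-index sum = 72 mod 256 = 72; odd-index sum = 238 mod 256 = 238 → 48 ee.
Outer input = (K'⊕opad) ∥ inner = 78 d7 5c ∥ 48 ee.
Outer hash (tag): even-index sum = 450 mod 256 = 194; odd-index sum = 287 mod 256 = 31 → c2 1f.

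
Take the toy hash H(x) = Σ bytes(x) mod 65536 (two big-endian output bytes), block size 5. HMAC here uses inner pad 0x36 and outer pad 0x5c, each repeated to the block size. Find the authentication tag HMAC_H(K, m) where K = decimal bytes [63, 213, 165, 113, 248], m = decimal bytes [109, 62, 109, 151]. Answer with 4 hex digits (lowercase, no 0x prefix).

Key decimal bytes [63, 213, 165, 113, 248] = 3f d5 a5 71 f8 is exactly B = 5 bytes: K' = 3f d5 a5 71 f8.
K' ⊕ ipad = 09 e3 93 47 ce.  K' ⊕ opad = 63 89 f9 2d a4.
Inner input = (K'⊕ipad) ∥ m = 09 e3 93 47 ce ∥ 6d 3e 6d 97.
Inner hash: sum = 9+227+147+71+206+109+62+109+151 = 1091 → 04 43.
Outer input = (K'⊕opad) ∥ inner = 63 89 f9 2d a4 ∥ 04 43.
Outer hash (tag): sum = 99+137+249+45+164+4+67 = 765 → 02 fd.

02fd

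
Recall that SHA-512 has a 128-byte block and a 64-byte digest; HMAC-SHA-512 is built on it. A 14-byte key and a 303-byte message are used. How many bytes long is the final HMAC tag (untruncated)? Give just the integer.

64

The tag is one SHA-512 digest: 64 bytes.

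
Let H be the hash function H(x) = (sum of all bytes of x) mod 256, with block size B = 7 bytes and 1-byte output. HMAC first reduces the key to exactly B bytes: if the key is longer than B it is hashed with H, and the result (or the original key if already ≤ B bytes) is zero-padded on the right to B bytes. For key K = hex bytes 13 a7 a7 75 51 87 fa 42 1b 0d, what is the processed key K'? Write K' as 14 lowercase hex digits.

|K| = 10 > B = 7, so first hash the key.
H(K): sum = 19+167+167+117+81+135+250+66+27+13 = 1042; mod 256 = 18 → 12.
Zero-pad H(K) = 12 to 7 bytes: K' = 12 00 00 00 00 00 00.

12000000000000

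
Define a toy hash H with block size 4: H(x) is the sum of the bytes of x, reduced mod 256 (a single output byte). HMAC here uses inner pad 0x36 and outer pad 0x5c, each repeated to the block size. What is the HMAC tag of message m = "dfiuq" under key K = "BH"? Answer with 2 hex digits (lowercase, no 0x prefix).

61

Key "BH" = 42 48 is 2 bytes ≤ B = 4; zero-pad to 4 bytes: K' = 42 48 00 00.
K' ⊕ ipad = 74 7e 36 36.  K' ⊕ opad = 1e 14 5c 5c.
Inner input = (K'⊕ipad) ∥ m = 74 7e 36 36 ∥ 64 66 69 75 71.
Inner hash: sum = 116+126+54+54+100+102+105+117+113 = 887; mod 256 = 119 → 77.
Outer input = (K'⊕opad) ∥ inner = 1e 14 5c 5c ∥ 77.
Outer hash (tag): sum = 30+20+92+92+119 = 353; mod 256 = 97 → 61.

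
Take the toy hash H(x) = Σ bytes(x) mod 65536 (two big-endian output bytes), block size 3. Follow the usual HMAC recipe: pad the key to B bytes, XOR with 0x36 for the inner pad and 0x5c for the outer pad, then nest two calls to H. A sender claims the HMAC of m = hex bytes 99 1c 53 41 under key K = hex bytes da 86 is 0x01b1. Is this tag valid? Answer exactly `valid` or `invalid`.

Key hex bytes da 86 is 2 bytes ≤ B = 3; zero-pad to 3 bytes: K' = da 86 00.
K' ⊕ ipad = ec b0 36; K' ⊕ opad = 86 da 5c.
Inner hash: sum = 236+176+54+153+28+83+65 = 795 → 03 1b.
Outer hash (recomputed tag): sum = 134+218+92+3+27 = 474 → 01 da.
Recomputed tag = 01da; claimed = 01b1 → mismatch.

invalid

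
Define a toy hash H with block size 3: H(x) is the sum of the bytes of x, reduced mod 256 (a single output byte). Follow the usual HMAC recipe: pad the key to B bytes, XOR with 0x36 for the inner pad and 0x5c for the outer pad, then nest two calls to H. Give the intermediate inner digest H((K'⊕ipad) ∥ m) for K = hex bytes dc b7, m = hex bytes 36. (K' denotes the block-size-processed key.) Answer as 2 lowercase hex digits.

Key hex bytes dc b7 is 2 bytes ≤ B = 3; zero-pad to 3 bytes: K' = dc b7 00.
K' ⊕ ipad = ea 81 36.
Inner input = ea 81 36 ∥ 36.
Inner hash: sum = 234+129+54+54 = 471; mod 256 = 215 → d7.

d7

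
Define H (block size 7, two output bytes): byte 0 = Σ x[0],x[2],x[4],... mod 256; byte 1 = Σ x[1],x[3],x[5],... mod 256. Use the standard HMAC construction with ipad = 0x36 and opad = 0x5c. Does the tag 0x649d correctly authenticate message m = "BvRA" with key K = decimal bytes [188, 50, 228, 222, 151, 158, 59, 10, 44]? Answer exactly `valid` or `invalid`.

valid

Key decimal bytes [188, 50, 228, 222, 151, 158, 59, 10, 44] = bc 32 e4 de 97 9e 3b 0a 2c is 9 bytes > B = 7, so hash it first: H(key) = 9e b8, then zero-pad to 7 bytes: K' = 9e b8 00 00 00 00 00.
K' ⊕ ipad = a8 8e 36 36 36 36 36; K' ⊕ opad = c2 e4 5c 5c 5c 5c 5c.
Inner hash: even-index sum = 513 mod 256 = 1; odd-index sum = 398 mod 256 = 142 → 01 8e.
Outer hash (recomputed tag): even-index sum = 612 mod 256 = 100; odd-index sum = 413 mod 256 = 157 → 64 9d.
Recomputed tag = 649d; claimed = 649d → match.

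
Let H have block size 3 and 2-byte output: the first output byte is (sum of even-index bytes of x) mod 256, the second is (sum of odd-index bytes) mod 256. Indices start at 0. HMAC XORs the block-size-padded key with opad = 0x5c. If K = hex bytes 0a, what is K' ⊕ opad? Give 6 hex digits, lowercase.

565c5c

Key hex bytes 0a is 1 byte ≤ B = 3; zero-pad to 3 bytes: K' = 0a 00 00.
XOR each byte with 0x5c: 0a⊕5c=56, 00⊕5c=5c, 00⊕5c=5c.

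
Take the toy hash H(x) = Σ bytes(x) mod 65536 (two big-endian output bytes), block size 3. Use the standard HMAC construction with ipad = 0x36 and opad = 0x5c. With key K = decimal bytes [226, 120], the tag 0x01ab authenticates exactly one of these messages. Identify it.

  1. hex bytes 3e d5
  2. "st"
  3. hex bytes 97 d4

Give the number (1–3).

1

Key decimal bytes [226, 120] = e2 78 is 2 bytes ≤ B = 3; zero-pad to 3 bytes: K' = e2 78 00.
K' ⊕ ipad = d4 4e 36; K' ⊕ opad = be 24 5c.
m1: inner = H(d4 4e 36 3e d5) = 02 6b; tag = H(be 24 5c 02 6b) = 01ab ← matches
m2: inner = H(d4 4e 36 73 74) = 02 3f; tag = H(be 24 5c 02 3f) = 017f
m3: inner = H(d4 4e 36 97 d4) = 02 c3; tag = H(be 24 5c 02 c3) = 0203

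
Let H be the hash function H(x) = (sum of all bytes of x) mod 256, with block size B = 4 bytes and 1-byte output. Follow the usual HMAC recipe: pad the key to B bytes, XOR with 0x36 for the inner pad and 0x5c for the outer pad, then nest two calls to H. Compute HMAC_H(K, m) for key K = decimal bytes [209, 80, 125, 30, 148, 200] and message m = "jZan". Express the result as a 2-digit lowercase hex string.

bb

Key decimal bytes [209, 80, 125, 30, 148, 200] = d1 50 7d 1e 94 c8 is 6 bytes > B = 4, so hash it first: H(key) = 18, then zero-pad to 4 bytes: K' = 18 00 00 00.
K' ⊕ ipad = 2e 36 36 36.  K' ⊕ opad = 44 5c 5c 5c.
Inner input = (K'⊕ipad) ∥ m = 2e 36 36 36 ∥ 6a 5a 61 6e.
Inner hash: sum = 46+54+54+54+106+90+97+110 = 611; mod 256 = 99 → 63.
Outer input = (K'⊕opad) ∥ inner = 44 5c 5c 5c ∥ 63.
Outer hash (tag): sum = 68+92+92+92+99 = 443; mod 256 = 187 → bb.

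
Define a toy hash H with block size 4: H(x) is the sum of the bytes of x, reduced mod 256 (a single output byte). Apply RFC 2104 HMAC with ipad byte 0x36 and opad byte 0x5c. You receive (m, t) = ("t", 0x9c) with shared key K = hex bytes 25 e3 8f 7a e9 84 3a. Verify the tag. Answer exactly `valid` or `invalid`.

valid

Key hex bytes 25 e3 8f 7a e9 84 3a is 7 bytes > B = 4, so hash it first: H(key) = b8, then zero-pad to 4 bytes: K' = b8 00 00 00.
K' ⊕ ipad = 8e 36 36 36; K' ⊕ opad = e4 5c 5c 5c.
Inner hash: sum = 142+54+54+54+116 = 420; mod 256 = 164 → a4.
Outer hash (recomputed tag): sum = 228+92+92+92+164 = 668; mod 256 = 156 → 9c.
Recomputed tag = 9c; claimed = 9c → match.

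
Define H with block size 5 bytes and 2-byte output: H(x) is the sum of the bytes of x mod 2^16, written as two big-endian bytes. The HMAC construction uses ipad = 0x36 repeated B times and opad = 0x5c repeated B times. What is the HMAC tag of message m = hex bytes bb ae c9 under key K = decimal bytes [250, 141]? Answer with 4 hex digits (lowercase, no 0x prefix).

Key decimal bytes [250, 141] = fa 8d is 2 bytes ≤ B = 5; zero-pad to 5 bytes: K' = fa 8d 00 00 00.
K' ⊕ ipad = cc bb 36 36 36.  K' ⊕ opad = a6 d1 5c 5c 5c.
Inner input = (K'⊕ipad) ∥ m = cc bb 36 36 36 ∥ bb ae c9.
Inner hash: sum = 204+187+54+54+54+187+174+201 = 1115 → 04 5b.
Outer input = (K'⊕opad) ∥ inner = a6 d1 5c 5c 5c ∥ 04 5b.
Outer hash (tag): sum = 166+209+92+92+92+4+91 = 746 → 02 ea.

02ea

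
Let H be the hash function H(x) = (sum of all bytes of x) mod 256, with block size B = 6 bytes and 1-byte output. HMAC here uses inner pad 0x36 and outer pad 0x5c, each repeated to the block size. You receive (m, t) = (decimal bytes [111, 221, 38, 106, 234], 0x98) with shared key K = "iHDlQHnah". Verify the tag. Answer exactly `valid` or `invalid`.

Key "iHDlQHnah" = 69 48 44 6c 51 48 6e 61 68 is 9 bytes > B = 6, so hash it first: H(key) = 31, then zero-pad to 6 bytes: K' = 31 00 00 00 00 00.
K' ⊕ ipad = 07 36 36 36 36 36; K' ⊕ opad = 6d 5c 5c 5c 5c 5c.
Inner hash: sum = 7+54+54+54+54+54+111+221+38+106+234 = 987; mod 256 = 219 → db.
Outer hash (recomputed tag): sum = 109+92+92+92+92+92+219 = 788; mod 256 = 20 → 14.
Recomputed tag = 14; claimed = 98 → mismatch.

invalid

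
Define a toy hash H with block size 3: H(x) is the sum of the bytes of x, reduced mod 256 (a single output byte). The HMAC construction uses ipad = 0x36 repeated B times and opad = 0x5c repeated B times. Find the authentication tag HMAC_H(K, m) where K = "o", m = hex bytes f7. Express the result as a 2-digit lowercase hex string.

a7

Key "o" = 6f is 1 byte ≤ B = 3; zero-pad to 3 bytes: K' = 6f 00 00.
K' ⊕ ipad = 59 36 36.  K' ⊕ opad = 33 5c 5c.
Inner input = (K'⊕ipad) ∥ m = 59 36 36 ∥ f7.
Inner hash: sum = 89+54+54+247 = 444; mod 256 = 188 → bc.
Outer input = (K'⊕opad) ∥ inner = 33 5c 5c ∥ bc.
Outer hash (tag): sum = 51+92+92+188 = 423; mod 256 = 167 → a7.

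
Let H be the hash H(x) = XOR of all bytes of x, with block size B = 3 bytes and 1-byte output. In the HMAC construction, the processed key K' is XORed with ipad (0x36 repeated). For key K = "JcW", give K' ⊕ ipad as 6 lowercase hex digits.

Key "JcW" = 4a 63 57 is exactly B = 3 bytes: K' = 4a 63 57.
XOR each byte with 0x36: 4a⊕36=7c, 63⊕36=55, 57⊕36=61.

7c5561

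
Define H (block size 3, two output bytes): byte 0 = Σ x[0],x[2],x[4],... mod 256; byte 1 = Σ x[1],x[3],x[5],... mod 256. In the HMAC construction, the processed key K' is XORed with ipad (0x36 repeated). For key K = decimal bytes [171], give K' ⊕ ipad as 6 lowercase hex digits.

9d3636

Key decimal bytes [171] = ab is 1 byte ≤ B = 3; zero-pad to 3 bytes: K' = ab 00 00.
XOR each byte with 0x36: ab⊕36=9d, 00⊕36=36, 00⊕36=36.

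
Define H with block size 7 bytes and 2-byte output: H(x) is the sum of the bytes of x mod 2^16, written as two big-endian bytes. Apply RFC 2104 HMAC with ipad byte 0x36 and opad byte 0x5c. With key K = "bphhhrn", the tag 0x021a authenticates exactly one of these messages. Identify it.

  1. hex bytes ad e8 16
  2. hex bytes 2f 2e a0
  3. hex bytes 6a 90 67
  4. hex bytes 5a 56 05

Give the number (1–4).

Key "bphhhrn" = 62 70 68 68 68 72 6e is exactly B = 7 bytes: K' = 62 70 68 68 68 72 6e.
K' ⊕ ipad = 54 46 5e 5e 5e 44 58; K' ⊕ opad = 3e 2c 34 34 34 2e 32.
m1: inner = H(54 46 5e 5e 5e 44 58 ad e8 16) = 03 fb; tag = H(3e 2c 34 34 34 2e 32 03 fb) = 0264
m2: inner = H(54 46 5e 5e 5e 44 58 2f 2e a0) = 03 4d; tag = H(3e 2c 34 34 34 2e 32 03 4d) = 01b6
m3: inner = H(54 46 5e 5e 5e 44 58 6a 90 67) = 03 b1; tag = H(3e 2c 34 34 34 2e 32 03 b1) = 021a ← matches
m4: inner = H(54 46 5e 5e 5e 44 58 5a 56 05) = 03 05; tag = H(3e 2c 34 34 34 2e 32 03 05) = 016e

3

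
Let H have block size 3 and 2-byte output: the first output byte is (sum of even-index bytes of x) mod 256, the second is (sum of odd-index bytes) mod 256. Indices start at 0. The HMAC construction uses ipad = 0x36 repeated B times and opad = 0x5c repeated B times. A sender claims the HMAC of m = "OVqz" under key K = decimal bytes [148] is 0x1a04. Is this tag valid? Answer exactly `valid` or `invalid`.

Key decimal bytes [148] = 94 is 1 byte ≤ B = 3; zero-pad to 3 bytes: K' = 94 00 00.
K' ⊕ ipad = a2 36 36; K' ⊕ opad = c8 5c 5c.
Inner hash: even-index sum = 424 mod 256 = 168; odd-index sum = 246 mod 256 = 246 → a8 f6.
Outer hash (recomputed tag): even-index sum = 538 mod 256 = 26; odd-index sum = 260 mod 256 = 4 → 1a 04.
Recomputed tag = 1a04; claimed = 1a04 → match.

valid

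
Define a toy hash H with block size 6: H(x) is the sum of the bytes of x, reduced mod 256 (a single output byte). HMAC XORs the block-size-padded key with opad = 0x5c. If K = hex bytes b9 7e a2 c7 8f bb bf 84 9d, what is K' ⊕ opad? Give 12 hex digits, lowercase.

Key hex bytes b9 7e a2 c7 8f bb bf 84 9d is 9 bytes > B = 6, so hash it first: H(key) = ca, then zero-pad to 6 bytes: K' = ca 00 00 00 00 00.
XOR each byte with 0x5c: ca⊕5c=96, 00⊕5c=5c, 00⊕5c=5c, 00⊕5c=5c, 00⊕5c=5c, 00⊕5c=5c.

965c5c5c5c5c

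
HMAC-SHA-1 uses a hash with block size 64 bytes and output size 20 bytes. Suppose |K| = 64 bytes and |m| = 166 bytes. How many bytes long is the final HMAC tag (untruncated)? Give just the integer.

The tag is one SHA-1 digest: 20 bytes.

20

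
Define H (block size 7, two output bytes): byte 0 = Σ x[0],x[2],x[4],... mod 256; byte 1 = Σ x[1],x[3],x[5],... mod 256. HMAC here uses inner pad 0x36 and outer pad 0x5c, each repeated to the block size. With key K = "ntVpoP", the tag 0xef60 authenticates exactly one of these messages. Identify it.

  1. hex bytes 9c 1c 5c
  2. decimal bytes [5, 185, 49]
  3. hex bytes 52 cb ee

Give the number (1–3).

2

Key "ntVpoP" = 6e 74 56 70 6f 50 is 6 bytes ≤ B = 7; zero-pad to 7 bytes: K' = 6e 74 56 70 6f 50 00.
K' ⊕ ipad = 58 42 60 46 59 66 36; K' ⊕ opad = 32 28 0a 2c 33 0c 5c.
m1: inner = H(58 42 60 46 59 66 36 9c 1c 5c) = 63 e6; tag = H(32 28 0a 2c 33 0c 5c 63 e6) = b1c3
m2: inner = H(58 42 60 46 59 66 36 05 b9 31) = 00 24; tag = H(32 28 0a 2c 33 0c 5c 00 24) = ef60 ← matches
m3: inner = H(58 42 60 46 59 66 36 52 cb ee) = 12 2e; tag = H(32 28 0a 2c 33 0c 5c 12 2e) = f972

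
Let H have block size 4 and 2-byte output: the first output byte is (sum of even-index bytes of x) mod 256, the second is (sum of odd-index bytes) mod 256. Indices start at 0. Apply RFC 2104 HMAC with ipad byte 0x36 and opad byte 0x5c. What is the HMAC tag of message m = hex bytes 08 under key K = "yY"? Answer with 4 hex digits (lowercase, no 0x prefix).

Key "yY" = 79 59 is 2 bytes ≤ B = 4; zero-pad to 4 bytes: K' = 79 59 00 00.
K' ⊕ ipad = 4f 6f 36 36.  K' ⊕ opad = 25 05 5c 5c.
Inner input = (K'⊕ipad) ∥ m = 4f 6f 36 36 ∥ 08.
Inner hash: even-index sum = 141 mod 256 = 141; odd-index sum = 165 mod 256 = 165 → 8d a5.
Outer input = (K'⊕opad) ∥ inner = 25 05 5c 5c ∥ 8d a5.
Outer hash (tag): even-index sum = 270 mod 256 = 14; odd-index sum = 262 mod 256 = 6 → 0e 06.

0e06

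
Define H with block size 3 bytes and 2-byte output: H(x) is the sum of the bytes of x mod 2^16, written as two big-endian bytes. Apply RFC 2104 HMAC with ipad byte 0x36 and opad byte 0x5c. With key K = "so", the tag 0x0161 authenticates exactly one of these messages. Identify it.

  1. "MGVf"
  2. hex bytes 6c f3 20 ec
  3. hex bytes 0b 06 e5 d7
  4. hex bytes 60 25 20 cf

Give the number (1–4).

Key "so" = 73 6f is 2 bytes ≤ B = 3; zero-pad to 3 bytes: K' = 73 6f 00.
K' ⊕ ipad = 45 59 36; K' ⊕ opad = 2f 33 5c.
m1: inner = H(45 59 36 4d 47 56 66) = 02 24; tag = H(2f 33 5c 02 24) = 00e4
m2: inner = H(45 59 36 6c f3 20 ec) = 03 3f; tag = H(2f 33 5c 03 3f) = 0100
m3: inner = H(45 59 36 0b 06 e5 d7) = 02 a1; tag = H(2f 33 5c 02 a1) = 0161 ← matches
m4: inner = H(45 59 36 60 25 20 cf) = 02 48; tag = H(2f 33 5c 02 48) = 0108

3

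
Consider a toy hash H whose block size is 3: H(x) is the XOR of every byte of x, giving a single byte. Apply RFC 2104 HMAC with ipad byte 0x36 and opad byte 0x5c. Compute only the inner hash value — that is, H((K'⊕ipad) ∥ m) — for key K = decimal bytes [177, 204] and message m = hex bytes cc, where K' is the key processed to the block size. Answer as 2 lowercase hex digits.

Key decimal bytes [177, 204] = b1 cc is 2 bytes ≤ B = 3; zero-pad to 3 bytes: K' = b1 cc 00.
K' ⊕ ipad = 87 fa 36.
Inner input = 87 fa 36 ∥ cc.
Inner hash: XOR 87⊕fa⊕36⊕cc = 87.

87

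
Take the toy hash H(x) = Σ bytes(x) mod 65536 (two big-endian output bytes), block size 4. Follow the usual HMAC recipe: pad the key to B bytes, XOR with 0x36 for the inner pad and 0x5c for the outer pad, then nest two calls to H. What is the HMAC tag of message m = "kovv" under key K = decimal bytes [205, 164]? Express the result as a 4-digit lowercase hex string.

0303

Key decimal bytes [205, 164] = cd a4 is 2 bytes ≤ B = 4; zero-pad to 4 bytes: K' = cd a4 00 00.
K' ⊕ ipad = fb 92 36 36.  K' ⊕ opad = 91 f8 5c 5c.
Inner input = (K'⊕ipad) ∥ m = fb 92 36 36 ∥ 6b 6f 76 76.
Inner hash: sum = 251+146+54+54+107+111+118+118 = 959 → 03 bf.
Outer input = (K'⊕opad) ∥ inner = 91 f8 5c 5c ∥ 03 bf.
Outer hash (tag): sum = 145+248+92+92+3+191 = 771 → 03 03.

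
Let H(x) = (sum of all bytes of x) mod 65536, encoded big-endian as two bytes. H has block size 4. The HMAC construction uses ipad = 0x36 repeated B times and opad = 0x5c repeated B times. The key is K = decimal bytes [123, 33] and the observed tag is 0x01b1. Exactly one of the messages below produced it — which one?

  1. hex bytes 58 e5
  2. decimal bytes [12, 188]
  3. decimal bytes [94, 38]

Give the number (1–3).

3

Key decimal bytes [123, 33] = 7b 21 is 2 bytes ≤ B = 4; zero-pad to 4 bytes: K' = 7b 21 00 00.
K' ⊕ ipad = 4d 17 36 36; K' ⊕ opad = 27 7d 5c 5c.
m1: inner = H(4d 17 36 36 58 e5) = 02 0d; tag = H(27 7d 5c 5c 02 0d) = 016b
m2: inner = H(4d 17 36 36 0c bc) = 01 98; tag = H(27 7d 5c 5c 01 98) = 01f5
m3: inner = H(4d 17 36 36 5e 26) = 01 54; tag = H(27 7d 5c 5c 01 54) = 01b1 ← matches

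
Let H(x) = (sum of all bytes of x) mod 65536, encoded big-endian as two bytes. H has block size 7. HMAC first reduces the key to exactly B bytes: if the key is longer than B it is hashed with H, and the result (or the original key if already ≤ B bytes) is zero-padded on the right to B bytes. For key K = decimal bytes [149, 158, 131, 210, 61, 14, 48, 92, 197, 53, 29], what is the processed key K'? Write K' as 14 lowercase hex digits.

04760000000000

|K| = 11 > B = 7, so first hash the key.
H(K): sum = 149+158+131+210+61+14+48+92+197+53+29 = 1142 → 04 76.
Zero-pad H(K) = 04 76 to 7 bytes: K' = 04 76 00 00 00 00 00.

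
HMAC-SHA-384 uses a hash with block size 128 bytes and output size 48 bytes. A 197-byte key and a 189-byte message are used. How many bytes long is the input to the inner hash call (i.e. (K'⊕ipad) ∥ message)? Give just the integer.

Key is 197 > 128 bytes, so it is hashed to 48 bytes then zero-padded to 128: |K'| = 128.
Inner input = (K'⊕ipad) ∥ m → 128 + 189 = 317 bytes.

317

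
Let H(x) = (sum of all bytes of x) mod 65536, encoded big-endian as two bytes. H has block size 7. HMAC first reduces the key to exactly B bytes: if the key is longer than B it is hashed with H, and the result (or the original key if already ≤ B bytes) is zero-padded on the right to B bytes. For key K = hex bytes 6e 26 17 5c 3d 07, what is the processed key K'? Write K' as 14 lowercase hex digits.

6e26175c3d0700

Key hex bytes 6e 26 17 5c 3d 07 is 6 bytes ≤ B = 7; zero-pad to 7 bytes: K' = 6e 26 17 5c 3d 07 00.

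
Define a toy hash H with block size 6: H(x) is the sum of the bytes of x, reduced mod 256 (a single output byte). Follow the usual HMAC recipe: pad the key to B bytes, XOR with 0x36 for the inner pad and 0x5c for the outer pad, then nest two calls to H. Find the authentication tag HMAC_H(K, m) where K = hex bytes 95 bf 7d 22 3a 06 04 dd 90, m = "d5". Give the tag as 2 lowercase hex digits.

fd

Key hex bytes 95 bf 7d 22 3a 06 04 dd 90 is 9 bytes > B = 6, so hash it first: H(key) = a4, then zero-pad to 6 bytes: K' = a4 00 00 00 00 00.
K' ⊕ ipad = 92 36 36 36 36 36.  K' ⊕ opad = f8 5c 5c 5c 5c 5c.
Inner input = (K'⊕ipad) ∥ m = 92 36 36 36 36 36 ∥ 64 35.
Inner hash: sum = 146+54+54+54+54+54+100+53 = 569; mod 256 = 57 → 39.
Outer input = (K'⊕opad) ∥ inner = f8 5c 5c 5c 5c 5c ∥ 39.
Outer hash (tag): sum = 248+92+92+92+92+92+57 = 765; mod 256 = 253 → fd.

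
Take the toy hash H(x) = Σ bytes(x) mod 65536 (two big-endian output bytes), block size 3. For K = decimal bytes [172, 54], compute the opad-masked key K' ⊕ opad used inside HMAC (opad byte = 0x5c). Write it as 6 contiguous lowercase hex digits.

Key decimal bytes [172, 54] = ac 36 is 2 bytes ≤ B = 3; zero-pad to 3 bytes: K' = ac 36 00.
XOR each byte with 0x5c: ac⊕5c=f0, 36⊕5c=6a, 00⊕5c=5c.

f06a5c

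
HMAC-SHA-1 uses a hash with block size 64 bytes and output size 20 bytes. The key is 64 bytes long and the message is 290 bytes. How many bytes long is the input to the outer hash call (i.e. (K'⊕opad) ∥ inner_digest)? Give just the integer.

Key is 64 ≤ 64 bytes, zero-padded: |K'| = 64.
Outer input = (K'⊕opad) ∥ H(inner) → 64 + 20 = 84 bytes.

84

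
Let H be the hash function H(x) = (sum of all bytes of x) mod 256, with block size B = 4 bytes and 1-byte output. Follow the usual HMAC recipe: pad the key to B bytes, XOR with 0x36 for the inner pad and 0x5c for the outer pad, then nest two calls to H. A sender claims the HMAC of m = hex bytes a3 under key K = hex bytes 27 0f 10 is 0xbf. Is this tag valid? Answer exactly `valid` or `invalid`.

valid

Key hex bytes 27 0f 10 is 3 bytes ≤ B = 4; zero-pad to 4 bytes: K' = 27 0f 10 00.
K' ⊕ ipad = 11 39 26 36; K' ⊕ opad = 7b 53 4c 5c.
Inner hash: sum = 17+57+38+54+163 = 329; mod 256 = 73 → 49.
Outer hash (recomputed tag): sum = 123+83+76+92+73 = 447; mod 256 = 191 → bf.
Recomputed tag = bf; claimed = bf → match.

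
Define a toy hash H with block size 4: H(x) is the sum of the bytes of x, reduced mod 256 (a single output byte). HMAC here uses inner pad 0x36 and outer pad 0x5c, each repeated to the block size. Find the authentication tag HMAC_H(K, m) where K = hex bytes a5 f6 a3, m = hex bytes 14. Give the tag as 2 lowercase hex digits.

Key hex bytes a5 f6 a3 is 3 bytes ≤ B = 4; zero-pad to 4 bytes: K' = a5 f6 a3 00.
K' ⊕ ipad = 93 c0 95 36.  K' ⊕ opad = f9 aa ff 5c.
Inner input = (K'⊕ipad) ∥ m = 93 c0 95 36 ∥ 14.
Inner hash: sum = 147+192+149+54+20 = 562; mod 256 = 50 → 32.
Outer input = (K'⊕opad) ∥ inner = f9 aa ff 5c ∥ 32.
Outer hash (tag): sum = 249+170+255+92+50 = 816; mod 256 = 48 → 30.

30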